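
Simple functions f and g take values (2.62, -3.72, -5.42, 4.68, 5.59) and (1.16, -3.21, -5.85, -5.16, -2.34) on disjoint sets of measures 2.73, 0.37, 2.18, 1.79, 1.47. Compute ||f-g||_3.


Step 1: Compute differences f_i - g_i:
  2.62 - 1.16 = 1.46
  -3.72 - -3.21 = -0.51
  -5.42 - -5.85 = 0.43
  4.68 - -5.16 = 9.84
  5.59 - -2.34 = 7.93
Step 2: Compute |diff|^3 * measure for each set:
  |1.46|^3 * 2.73 = 3.112136 * 2.73 = 8.496131
  |-0.51|^3 * 0.37 = 0.132651 * 0.37 = 0.049081
  |0.43|^3 * 2.18 = 0.079507 * 2.18 = 0.173325
  |9.84|^3 * 1.79 = 952.763904 * 1.79 = 1705.447388
  |7.93|^3 * 1.47 = 498.677257 * 1.47 = 733.055568
Step 3: Sum = 2447.221493
Step 4: ||f-g||_3 = (2447.221493)^(1/3) = 13.475899


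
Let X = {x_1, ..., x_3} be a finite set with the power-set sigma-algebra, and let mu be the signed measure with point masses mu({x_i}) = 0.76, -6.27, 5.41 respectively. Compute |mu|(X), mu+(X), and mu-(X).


Step 1: Every measurable set is a union of atoms (the cells / points), so a Hahn decomposition is
  obtained by grouping atoms by sign: P = union of atoms with mu > 0, N = union of the remaining atoms.
  Atoms in P (indices): 1, 3;  atoms in N (indices): 2
  Positive values: 0.76, 5.41
  Negative values: -6.27
Step 2: mu+(X) = mu(P) = sum of positive atom values = 6.17
Step 3: mu-(X) = -mu(N) = sum of |negative atom values| = 6.27
Step 4: |mu|(X) = mu+(X) + mu-(X) = 6.17 + 6.27 = 12.44


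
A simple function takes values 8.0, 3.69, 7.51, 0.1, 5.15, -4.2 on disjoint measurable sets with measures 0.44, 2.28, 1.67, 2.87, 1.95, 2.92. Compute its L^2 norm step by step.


Step 1: Compute |f_i|^2 for each value:
  |8.0|^2 = 64
  |3.69|^2 = 13.6161
  |7.51|^2 = 56.4001
  |0.1|^2 = 0.01
  |5.15|^2 = 26.5225
  |-4.2|^2 = 17.64
Step 2: Multiply by measures and sum:
  64 * 0.44 = 28.16
  13.6161 * 2.28 = 31.044708
  56.4001 * 1.67 = 94.188167
  0.01 * 2.87 = 0.0287
  26.5225 * 1.95 = 51.718875
  17.64 * 2.92 = 51.5088
Sum = 28.16 + 31.044708 + 94.188167 + 0.0287 + 51.718875 + 51.5088 = 256.64925
Step 3: Take the p-th root:
||f||_2 = (256.64925)^(1/2) = 16.020276


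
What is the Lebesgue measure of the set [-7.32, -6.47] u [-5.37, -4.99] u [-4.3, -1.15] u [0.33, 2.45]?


For pairwise disjoint intervals, m(union) = sum of lengths.
= (-6.47 - -7.32) + (-4.99 - -5.37) + (-1.15 - -4.3) + (2.45 - 0.33)
= 0.85 + 0.38 + 3.15 + 2.12
= 6.5


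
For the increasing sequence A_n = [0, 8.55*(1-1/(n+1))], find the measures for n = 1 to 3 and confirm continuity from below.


By continuity of measure from below: if A_n increases to A, then m(A_n) -> m(A).
Here A = [0, 8.55], so m(A) = 8.55
Step 1: a_1 = 8.55*(1 - 1/2) = 4.275, m(A_1) = 4.275
Step 2: a_2 = 8.55*(1 - 1/3) = 5.7, m(A_2) = 5.7
Step 3: a_3 = 8.55*(1 - 1/4) = 6.4125, m(A_3) = 6.4125
Limit: m(A_n) -> m([0,8.55]) = 8.55


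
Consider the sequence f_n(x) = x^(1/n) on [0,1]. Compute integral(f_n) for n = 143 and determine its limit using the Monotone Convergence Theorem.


At n = 143: f_143(x) = x^(1/143).
Step 1: integral(x^(1/143), 0, 1) = [x^(1/143+1) / (1/143+1)] from 0 to 1
     = 1 / (1/143 + 1) = 1 / ((143+1)/143) = 143/(143+1)
     = 143/144 = 0.993056
Step 2: As n -> infinity, f_n(x) = x^(1/n) -> 1 for x in (0,1], and f_n is increasing in n.
By MCT, lim_n integral(f_n) = integral(lim_n f_n) = integral(1, 0, 1) = 1.
Step 3: Verify convergence: 143/144 = 0.993056 -> 1


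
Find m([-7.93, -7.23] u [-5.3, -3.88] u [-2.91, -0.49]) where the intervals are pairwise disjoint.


For pairwise disjoint intervals, m(union) = sum of lengths.
= (-7.23 - -7.93) + (-3.88 - -5.3) + (-0.49 - -2.91)
= 0.7 + 1.42 + 2.42
= 4.54


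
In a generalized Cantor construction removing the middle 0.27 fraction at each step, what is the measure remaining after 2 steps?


Step 1: At each step, fraction remaining = 1 - 0.27 = 0.73
Step 2: After 2 steps, measure = (0.73)^2
Step 3: Computing the power step by step:
  After step 1: 0.73
  After step 2: 0.5329
Result = 0.5329


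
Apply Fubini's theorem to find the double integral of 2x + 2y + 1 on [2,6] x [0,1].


By Fubini, integrate in x first, then y.
Step 1: Fix y, integrate over x in [2,6]:
  integral(2x + 2y + 1, x=2..6)
  = 2*(6^2 - 2^2)/2 + (2y + 1)*(6 - 2)
  = 32 + (2y + 1)*4
  = 32 + 8y + 4
  = 36 + 8y
Step 2: Integrate over y in [0,1]:
  integral(36 + 8y, y=0..1)
  = 36*1 + 8*(1^2 - 0^2)/2
  = 36 + 4
  = 40


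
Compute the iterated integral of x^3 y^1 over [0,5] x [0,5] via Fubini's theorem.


By Fubini's theorem, the double integral factors as a product of single integrals:
Step 1: integral_0^5 x^3 dx = [x^4/4] from 0 to 5
     = 5^4/4 = 156.25
Step 2: integral_0^5 y^1 dy = [y^2/2] from 0 to 5
     = 5^2/2 = 12.5
Step 3: Double integral = 156.25 * 12.5 = 1953.125


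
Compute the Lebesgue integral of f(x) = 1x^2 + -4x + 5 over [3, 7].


The Lebesgue integral of a Riemann-integrable function agrees with the Riemann integral.
Antiderivative F(x) = (1/3)x^3 + (-4/2)x^2 + 5x
F(7) = (1/3)*7^3 + (-4/2)*7^2 + 5*7
     = (1/3)*343 + (-4/2)*49 + 5*7
     = 114.333333 + -98 + 35
     = 51.333333
F(3) = 6
Integral = F(7) - F(3) = 51.333333 - 6 = 45.333333


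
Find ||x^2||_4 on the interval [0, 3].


Step 1: ||f||_4 = (integral_0^3 |x^2|^4 dx)^(1/4)
     = (integral_0^3 x^8 dx)^(1/4)
Step 2: integral_0^3 x^8 dx = [x^9/(9)] from 0 to 3 = 3^9/9
     = 19683/9 = 2187
Step 3: ||f||_4 = (2187)^(1/4) = 6.838521


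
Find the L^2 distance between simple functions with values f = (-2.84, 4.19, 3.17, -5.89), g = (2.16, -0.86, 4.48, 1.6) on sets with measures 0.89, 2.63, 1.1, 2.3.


Step 1: Compute differences f_i - g_i:
  -2.84 - 2.16 = -5
  4.19 - -0.86 = 5.05
  3.17 - 4.48 = -1.31
  -5.89 - 1.6 = -7.49
Step 2: Compute |diff|^2 * measure for each set:
  |-5|^2 * 0.89 = 25 * 0.89 = 22.25
  |5.05|^2 * 2.63 = 25.5025 * 2.63 = 67.071575
  |-1.31|^2 * 1.1 = 1.7161 * 1.1 = 1.88771
  |-7.49|^2 * 2.3 = 56.1001 * 2.3 = 129.03023
Step 3: Sum = 220.239515
Step 4: ||f-g||_2 = (220.239515)^(1/2) = 14.840469


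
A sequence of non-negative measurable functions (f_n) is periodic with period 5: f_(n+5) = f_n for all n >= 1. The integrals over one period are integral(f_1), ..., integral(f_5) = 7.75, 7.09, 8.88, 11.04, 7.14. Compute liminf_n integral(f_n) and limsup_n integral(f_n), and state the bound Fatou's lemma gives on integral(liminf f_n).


The sequence (integral(f_n)) is periodic with period 5, repeating the values 7.75, 7.09, 8.88, 11.04, 7.14 indefinitely.
Step 1: For a periodic sequence, every tail (a_m, a_(m+1), ...) contains all 5 period values infinitely often.
Step 2: Hence inf of every tail = min of the period values = min(7.75, 7.09, 8.88, 11.04, 7.14) = 7.09.
        liminf_n integral(f_n) = sup over m of (inf of tail from m) = 7.09.
Step 3: Similarly sup of every tail = max of the period values = 11.04.
        limsup_n integral(f_n) = 11.04.
Step 4: Fatou's lemma: integral(liminf_n f_n) <= liminf_n integral(f_n) = 7.09.
        So the integral of the pointwise liminf is at most 7.09.


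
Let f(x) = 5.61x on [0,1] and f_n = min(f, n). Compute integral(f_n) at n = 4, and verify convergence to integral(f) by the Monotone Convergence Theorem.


f(x) = 5.61x on [0,1]; f_n(x) = min(5.61x, n). At n = 4:
Step 1: f(x) reaches 4 at x = 4/5.61 = 0.713012
Step 2: integral(f_4) = integral(5.61x, 0, 0.713012) + integral(4, 0.713012, 1)
       = 5.61*0.713012^2/2 + 4*(1 - 0.713012)
       = 1.426025 + 1.14795
       = 2.573975
Step 3: As n -> infinity, f_n increases to f, so by MCT integral(f_n) -> integral(f) = 5.61/2 = 2.805.
Convergence: integral(f_4) = 2.573975 -> 2.805 as n -> infinity


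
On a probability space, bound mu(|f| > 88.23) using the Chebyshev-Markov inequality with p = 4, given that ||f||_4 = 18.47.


Chebyshev/Markov inequality: mu(|f| > eps) <= (||f||_p / eps)^p
Step 1: ||f||_4 / eps = 18.47 / 88.23 = 0.209339
Step 2: Raise to power p = 4:
  (0.209339)^4 = 0.00192
Step 3: Therefore mu(|f| > 88.23) <= 0.00192


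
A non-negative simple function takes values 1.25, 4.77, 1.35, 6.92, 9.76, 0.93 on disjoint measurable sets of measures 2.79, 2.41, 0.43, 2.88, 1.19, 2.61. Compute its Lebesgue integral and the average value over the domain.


Step 1: Integral = sum(value_i * measure_i)
= 1.25*2.79 + 4.77*2.41 + 1.35*0.43 + 6.92*2.88 + 9.76*1.19 + 0.93*2.61
= 3.4875 + 11.4957 + 0.5805 + 19.9296 + 11.6144 + 2.4273
= 49.535
Step 2: Total measure of domain = 2.79 + 2.41 + 0.43 + 2.88 + 1.19 + 2.61 = 12.31
Step 3: Average value = 49.535 / 12.31 = 4.023964


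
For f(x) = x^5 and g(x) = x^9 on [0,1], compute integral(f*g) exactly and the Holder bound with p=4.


Step 1: Exact integral of f*g = integral(x^14, 0, 1) = 1/15
     = 0.066667
Step 2: Holder bound with p=4, q=1.333333:
  ||f||_p = (integral x^20 dx)^(1/4) = (1/21)^(1/4) = 0.467138
  ||g||_q = (integral x^12 dx)^(1/1.333333) = (1/13)^(1/1.333333) = 0.146064
Step 3: Holder bound = ||f||_p * ||g||_q = 0.467138 * 0.146064 = 0.068232
Verification: 0.066667 <= 0.068232 (Holder holds)


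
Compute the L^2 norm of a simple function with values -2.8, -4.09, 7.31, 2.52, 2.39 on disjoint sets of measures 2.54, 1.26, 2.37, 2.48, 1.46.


Step 1: Compute |f_i|^2 for each value:
  |-2.8|^2 = 7.84
  |-4.09|^2 = 16.7281
  |7.31|^2 = 53.4361
  |2.52|^2 = 6.3504
  |2.39|^2 = 5.7121
Step 2: Multiply by measures and sum:
  7.84 * 2.54 = 19.9136
  16.7281 * 1.26 = 21.077406
  53.4361 * 2.37 = 126.643557
  6.3504 * 2.48 = 15.748992
  5.7121 * 1.46 = 8.339666
Sum = 19.9136 + 21.077406 + 126.643557 + 15.748992 + 8.339666 = 191.723221
Step 3: Take the p-th root:
||f||_2 = (191.723221)^(1/2) = 13.846415


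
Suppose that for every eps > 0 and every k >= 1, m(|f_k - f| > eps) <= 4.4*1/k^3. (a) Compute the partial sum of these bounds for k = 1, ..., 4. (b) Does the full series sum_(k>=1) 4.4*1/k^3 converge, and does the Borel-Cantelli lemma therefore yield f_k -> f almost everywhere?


Step 1: List the terms 4.4*1/k^3 for k = 1 to 4:
  k=1: 4.4
  k=2: 0.55
  k=3: 0.162963
  k=4: 0.06875
Step 2: Partial sum = 4.4 + 0.55 + 0.162963 + 0.06875
     = 5.181713
Step 3: The full series sum_(k>=1) 4.4*1/k^3 converges (p-series with p = 3 > 1; a constant multiple of a convergent series converges).
Step 4: Fix eps > 0. Since sum_k m(|f_k - f| > eps) < infinity, the Borel-Cantelli lemma gives
        m(limsup_k {|f_k - f| > eps}) = 0, i.e. for a.e. x, |f_k(x) - f(x)| <= eps for all large k.
        Applying this with eps = 1/j for j = 1, 2, ... and intersecting the countably many full-measure sets,
        for a.e. x we get limsup_k |f_k(x) - f(x)| <= 1/j for every j, hence f_k -> f almost everywhere.
Conclusion: series converges; Borel-Cantelli yields f_k -> f a.e.


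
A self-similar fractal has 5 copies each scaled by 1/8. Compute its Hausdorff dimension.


For a self-similar set with N copies scaled by 1/r:
dim_H = log(N)/log(r) = log(5)/log(8)
= 1.609438/2.079442
= 0.773976


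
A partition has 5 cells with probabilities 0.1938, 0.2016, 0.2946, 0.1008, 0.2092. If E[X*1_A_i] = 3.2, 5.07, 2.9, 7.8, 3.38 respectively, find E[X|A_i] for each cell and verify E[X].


For each cell A_i: E[X|A_i] = E[X*1_A_i] / P(A_i)
Step 1: E[X|A_1] = 3.2 / 0.1938 = 16.511868
Step 2: E[X|A_2] = 5.07 / 0.2016 = 25.14881
Step 3: E[X|A_3] = 2.9 / 0.2946 = 9.843856
Step 4: E[X|A_4] = 7.8 / 0.1008 = 77.380952
Step 5: E[X|A_5] = 3.38 / 0.2092 = 16.156788
Verification: E[X] = sum E[X*1_A_i] = 3.2 + 5.07 + 2.9 + 7.8 + 3.38 = 22.35


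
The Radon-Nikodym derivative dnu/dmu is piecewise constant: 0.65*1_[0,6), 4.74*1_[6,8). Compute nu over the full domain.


Integrate each piece of the Radon-Nikodym derivative:
Step 1: integral_0^6 0.65 dx = 0.65*(6-0) = 0.65*6 = 3.9
Step 2: integral_6^8 4.74 dx = 4.74*(8-6) = 4.74*2 = 9.48
Total: 3.9 + 9.48 = 13.38


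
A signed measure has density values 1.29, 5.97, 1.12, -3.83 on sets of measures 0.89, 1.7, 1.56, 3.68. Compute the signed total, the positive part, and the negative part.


Step 1: Compute signed measure on each set:
  Set 1: 1.29 * 0.89 = 1.1481
  Set 2: 5.97 * 1.7 = 10.149
  Set 3: 1.12 * 1.56 = 1.7472
  Set 4: -3.83 * 3.68 = -14.0944
Step 2: Total signed measure = (1.1481) + (10.149) + (1.7472) + (-14.0944)
     = -1.0501
Step 3: Positive part mu+(X) = sum of positive contributions = 13.0443
Step 4: Negative part mu-(X) = |sum of negative contributions| = 14.0944


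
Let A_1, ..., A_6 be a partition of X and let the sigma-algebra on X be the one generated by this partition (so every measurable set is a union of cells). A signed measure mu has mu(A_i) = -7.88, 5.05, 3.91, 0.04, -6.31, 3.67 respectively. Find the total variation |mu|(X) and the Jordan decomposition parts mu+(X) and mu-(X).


Step 1: Every measurable set is a union of atoms (the cells / points), so a Hahn decomposition is
  obtained by grouping atoms by sign: P = union of atoms with mu > 0, N = union of the remaining atoms.
  Atoms in P (indices): 2, 3, 4, 6;  atoms in N (indices): 1, 5
  Positive values: 5.05, 3.91, 0.04, 3.67
  Negative values: -7.88, -6.31
Step 2: mu+(X) = mu(P) = sum of positive atom values = 12.67
Step 3: mu-(X) = -mu(N) = sum of |negative atom values| = 14.19
Step 4: |mu|(X) = mu+(X) + mu-(X) = 12.67 + 14.19 = 26.86


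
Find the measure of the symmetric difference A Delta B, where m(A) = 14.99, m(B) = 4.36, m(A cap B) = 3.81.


m(A Delta B) = m(A) + m(B) - 2*m(A n B)
= 14.99 + 4.36 - 2*3.81
= 14.99 + 4.36 - 7.62
= 11.73


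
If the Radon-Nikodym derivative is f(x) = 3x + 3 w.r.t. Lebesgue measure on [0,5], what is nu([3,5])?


nu(A) = integral_A (dnu/dmu) dmu = integral_3^5 (3x + 3) dx
Step 1: Antiderivative F(x) = (3/2)x^2 + 3x
Step 2: F(5) = (3/2)*5^2 + 3*5 = 37.5 + 15 = 52.5
Step 3: F(3) = (3/2)*3^2 + 3*3 = 13.5 + 9 = 22.5
Step 4: nu([3,5]) = F(5) - F(3) = 52.5 - 22.5 = 30


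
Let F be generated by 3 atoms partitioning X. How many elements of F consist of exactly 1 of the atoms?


Each element of F is a union of some subset of the 3 atoms.
Elements that are unions of exactly 1 atoms correspond to 1-element subsets of the 3 atoms.
Count = C(3, 1) = 3! / (1! * 2!) = 3.


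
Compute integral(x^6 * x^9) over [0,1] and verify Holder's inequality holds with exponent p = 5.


Step 1: Exact integral of f*g = integral(x^15, 0, 1) = 1/16
     = 0.0625
Step 2: Holder bound with p=5, q=1.25:
  ||f||_p = (integral x^30 dx)^(1/5) = (1/31)^(1/5) = 0.503185
  ||g||_q = (integral x^11.25 dx)^(1/1.25) = (1/12.25)^(1/1.25) = 0.134738
Step 3: Holder bound = ||f||_p * ||g||_q = 0.503185 * 0.134738 = 0.067798
Verification: 0.0625 <= 0.067798 (Holder holds)


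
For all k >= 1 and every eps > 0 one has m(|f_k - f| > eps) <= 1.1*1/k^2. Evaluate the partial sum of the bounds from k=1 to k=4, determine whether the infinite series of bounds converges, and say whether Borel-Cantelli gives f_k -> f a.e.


Step 1: List the terms 1.1*1/k^2 for k = 1 to 4:
  k=1: 1.1
  k=2: 0.275
  k=3: 0.122222
  k=4: 0.06875
Step 2: Partial sum = 1.1 + 0.275 + 0.122222 + 0.06875
     = 1.565972
Step 3: The full series sum_(k>=1) 1.1*1/k^2 converges (p-series with p = 2 > 1; a constant multiple of a convergent series converges).
Step 4: Fix eps > 0. Since sum_k m(|f_k - f| > eps) < infinity, the Borel-Cantelli lemma gives
        m(limsup_k {|f_k - f| > eps}) = 0, i.e. for a.e. x, |f_k(x) - f(x)| <= eps for all large k.
        Applying this with eps = 1/j for j = 1, 2, ... and intersecting the countably many full-measure sets,
        for a.e. x we get limsup_k |f_k(x) - f(x)| <= 1/j for every j, hence f_k -> f almost everywhere.
Conclusion: series converges; Borel-Cantelli yields f_k -> f a.e.


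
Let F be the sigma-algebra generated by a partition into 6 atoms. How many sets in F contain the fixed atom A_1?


Each element of F is a union of some subset S of the 6 atoms.
The element contains A_1 iff A_1 is in S.
So we count subsets S of {A_1,...,A_6} with A_1 in S: choose freely among the other 5 atoms.
Count = 2^(6-1) = 2^5 = 32.


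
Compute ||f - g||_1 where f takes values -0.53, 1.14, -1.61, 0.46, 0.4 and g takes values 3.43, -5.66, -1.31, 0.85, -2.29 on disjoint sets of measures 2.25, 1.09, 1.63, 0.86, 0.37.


Step 1: Compute differences f_i - g_i:
  -0.53 - 3.43 = -3.96
  1.14 - -5.66 = 6.8
  -1.61 - -1.31 = -0.3
  0.46 - 0.85 = -0.39
  0.4 - -2.29 = 2.69
Step 2: Compute |diff|^1 * measure for each set:
  |-3.96|^1 * 2.25 = 3.96 * 2.25 = 8.91
  |6.8|^1 * 1.09 = 6.8 * 1.09 = 7.412
  |-0.3|^1 * 1.63 = 0.3 * 1.63 = 0.489
  |-0.39|^1 * 0.86 = 0.39 * 0.86 = 0.3354
  |2.69|^1 * 0.37 = 2.69 * 0.37 = 0.9953
Step 3: Sum = 18.1417
Step 4: ||f-g||_1 = (18.1417)^(1/1) = 18.1417


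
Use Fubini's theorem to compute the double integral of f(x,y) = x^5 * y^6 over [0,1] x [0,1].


By Fubini's theorem, the double integral factors as a product of single integrals:
Step 1: integral_0^1 x^5 dx = [x^6/6] from 0 to 1
     = 1^6/6 = 0.166667
Step 2: integral_0^1 y^6 dy = [y^7/7] from 0 to 1
     = 1^7/7 = 0.142857
Step 3: Double integral = 0.166667 * 0.142857 = 0.02381


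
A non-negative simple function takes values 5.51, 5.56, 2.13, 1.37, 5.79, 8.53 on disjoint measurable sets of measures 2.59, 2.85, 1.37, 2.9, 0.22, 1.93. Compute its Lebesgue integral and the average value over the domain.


Step 1: Integral = sum(value_i * measure_i)
= 5.51*2.59 + 5.56*2.85 + 2.13*1.37 + 1.37*2.9 + 5.79*0.22 + 8.53*1.93
= 14.2709 + 15.846 + 2.9181 + 3.973 + 1.2738 + 16.4629
= 54.7447
Step 2: Total measure of domain = 2.59 + 2.85 + 1.37 + 2.9 + 0.22 + 1.93 = 11.86
Step 3: Average value = 54.7447 / 11.86 = 4.615911


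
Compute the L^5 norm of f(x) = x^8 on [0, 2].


Step 1: ||f||_5 = (integral_0^2 |x^8|^5 dx)^(1/5)
     = (integral_0^2 x^40 dx)^(1/5)
Step 2: integral_0^2 x^40 dx = [x^41/(41)] from 0 to 2 = 2^41/41
     = 2199023255552/41 = 5.363471e+10
Step 3: ||f||_5 = (5.363471e+10)^(1/5) = 139.923027


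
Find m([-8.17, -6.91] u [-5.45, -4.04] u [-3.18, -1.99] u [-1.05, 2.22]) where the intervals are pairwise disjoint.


For pairwise disjoint intervals, m(union) = sum of lengths.
= (-6.91 - -8.17) + (-4.04 - -5.45) + (-1.99 - -3.18) + (2.22 - -1.05)
= 1.26 + 1.41 + 1.19 + 3.27
= 7.13


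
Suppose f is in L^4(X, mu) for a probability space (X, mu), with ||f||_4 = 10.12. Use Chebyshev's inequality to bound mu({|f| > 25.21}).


Chebyshev/Markov inequality: mu(|f| > eps) <= (||f||_p / eps)^p
Step 1: ||f||_4 / eps = 10.12 / 25.21 = 0.401428
Step 2: Raise to power p = 4:
  (0.401428)^4 = 0.025968
Step 3: Therefore mu(|f| > 25.21) <= 0.025968


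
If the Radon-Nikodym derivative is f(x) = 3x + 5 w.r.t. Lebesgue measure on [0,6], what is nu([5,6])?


nu(A) = integral_A (dnu/dmu) dmu = integral_5^6 (3x + 5) dx
Step 1: Antiderivative F(x) = (3/2)x^2 + 5x
Step 2: F(6) = (3/2)*6^2 + 5*6 = 54 + 30 = 84
Step 3: F(5) = (3/2)*5^2 + 5*5 = 37.5 + 25 = 62.5
Step 4: nu([5,6]) = F(6) - F(5) = 84 - 62.5 = 21.5


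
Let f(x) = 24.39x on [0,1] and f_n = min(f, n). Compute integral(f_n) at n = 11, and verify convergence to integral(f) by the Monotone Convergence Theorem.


f(x) = 24.39x on [0,1]; f_n(x) = min(24.39x, n). At n = 11:
Step 1: f(x) reaches 11 at x = 11/24.39 = 0.451005
Step 2: integral(f_11) = integral(24.39x, 0, 0.451005) + integral(11, 0.451005, 1)
       = 24.39*0.451005^2/2 + 11*(1 - 0.451005)
       = 2.480525 + 6.03895
       = 8.519475
Step 3: As n -> infinity, f_n increases to f, so by MCT integral(f_n) -> integral(f) = 24.39/2 = 12.195.
Convergence: integral(f_11) = 8.519475 -> 12.195 as n -> infinity


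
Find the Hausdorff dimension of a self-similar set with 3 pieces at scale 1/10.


For a self-similar set with N copies scaled by 1/r:
dim_H = log(N)/log(r) = log(3)/log(10)
= 1.098612/2.302585
= 0.477121


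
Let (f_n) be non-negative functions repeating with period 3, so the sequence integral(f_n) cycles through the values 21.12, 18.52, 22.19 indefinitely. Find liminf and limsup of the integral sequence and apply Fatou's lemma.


The sequence (integral(f_n)) is periodic with period 3, repeating the values 21.12, 18.52, 22.19 indefinitely.
Step 1: For a periodic sequence, every tail (a_m, a_(m+1), ...) contains all 3 period values infinitely often.
Step 2: Hence inf of every tail = min of the period values = min(21.12, 18.52, 22.19) = 18.52.
        liminf_n integral(f_n) = sup over m of (inf of tail from m) = 18.52.
Step 3: Similarly sup of every tail = max of the period values = 22.19.
        limsup_n integral(f_n) = 22.19.
Step 4: Fatou's lemma: integral(liminf_n f_n) <= liminf_n integral(f_n) = 18.52.
        So the integral of the pointwise liminf is at most 18.52.


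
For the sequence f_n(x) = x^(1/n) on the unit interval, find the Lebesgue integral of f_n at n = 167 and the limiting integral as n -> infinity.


At n = 167: f_167(x) = x^(1/167).
Step 1: integral(x^(1/167), 0, 1) = [x^(1/167+1) / (1/167+1)] from 0 to 1
     = 1 / (1/167 + 1) = 1 / ((167+1)/167) = 167/(167+1)
     = 167/168 = 0.994048
Step 2: As n -> infinity, f_n(x) = x^(1/n) -> 1 for x in (0,1], and f_n is increasing in n.
By MCT, lim_n integral(f_n) = integral(lim_n f_n) = integral(1, 0, 1) = 1.
Step 3: Verify convergence: 167/168 = 0.994048 -> 1


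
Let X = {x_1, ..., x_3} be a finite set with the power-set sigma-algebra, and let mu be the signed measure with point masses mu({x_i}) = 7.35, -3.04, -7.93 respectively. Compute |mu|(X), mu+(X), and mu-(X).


Step 1: Every measurable set is a union of atoms (the cells / points), so a Hahn decomposition is
  obtained by grouping atoms by sign: P = union of atoms with mu > 0, N = union of the remaining atoms.
  Atoms in P (indices): 1;  atoms in N (indices): 2, 3
  Positive values: 7.35
  Negative values: -3.04, -7.93
Step 2: mu+(X) = mu(P) = sum of positive atom values = 7.35
Step 3: mu-(X) = -mu(N) = sum of |negative atom values| = 10.97
Step 4: |mu|(X) = mu+(X) + mu-(X) = 7.35 + 10.97 = 18.32


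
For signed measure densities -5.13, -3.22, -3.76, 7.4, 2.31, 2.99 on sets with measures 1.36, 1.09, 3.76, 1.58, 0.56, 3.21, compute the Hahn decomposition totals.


Step 1: Compute signed measure on each set:
  Set 1: -5.13 * 1.36 = -6.9768
  Set 2: -3.22 * 1.09 = -3.5098
  Set 3: -3.76 * 3.76 = -14.1376
  Set 4: 7.4 * 1.58 = 11.692
  Set 5: 2.31 * 0.56 = 1.2936
  Set 6: 2.99 * 3.21 = 9.5979
Step 2: Total signed measure = (-6.9768) + (-3.5098) + (-14.1376) + (11.692) + (1.2936) + (9.5979)
     = -2.0407
Step 3: Positive part mu+(X) = sum of positive contributions = 22.5835
Step 4: Negative part mu-(X) = |sum of negative contributions| = 24.6242


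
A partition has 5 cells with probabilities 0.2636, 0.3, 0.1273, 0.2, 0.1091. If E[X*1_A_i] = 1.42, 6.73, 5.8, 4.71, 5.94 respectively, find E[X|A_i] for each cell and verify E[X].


For each cell A_i: E[X|A_i] = E[X*1_A_i] / P(A_i)
Step 1: E[X|A_1] = 1.42 / 0.2636 = 5.38695
Step 2: E[X|A_2] = 6.73 / 0.3 = 22.433333
Step 3: E[X|A_3] = 5.8 / 0.1273 = 45.561665
Step 4: E[X|A_4] = 4.71 / 0.2 = 23.55
Step 5: E[X|A_5] = 5.94 / 0.1091 = 54.445463
Verification: E[X] = sum E[X*1_A_i] = 1.42 + 6.73 + 5.8 + 4.71 + 5.94 = 24.6


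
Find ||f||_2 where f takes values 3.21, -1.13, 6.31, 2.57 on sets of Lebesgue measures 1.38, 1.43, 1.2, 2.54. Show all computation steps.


Step 1: Compute |f_i|^2 for each value:
  |3.21|^2 = 10.3041
  |-1.13|^2 = 1.2769
  |6.31|^2 = 39.8161
  |2.57|^2 = 6.6049
Step 2: Multiply by measures and sum:
  10.3041 * 1.38 = 14.219658
  1.2769 * 1.43 = 1.825967
  39.8161 * 1.2 = 47.77932
  6.6049 * 2.54 = 16.776446
Sum = 14.219658 + 1.825967 + 47.77932 + 16.776446 = 80.601391
Step 3: Take the p-th root:
||f||_2 = (80.601391)^(1/2) = 8.977828


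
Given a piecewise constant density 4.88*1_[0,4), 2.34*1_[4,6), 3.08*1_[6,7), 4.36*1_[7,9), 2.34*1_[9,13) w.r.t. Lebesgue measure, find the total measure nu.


Integrate each piece of the Radon-Nikodym derivative:
Step 1: integral_0^4 4.88 dx = 4.88*(4-0) = 4.88*4 = 19.52
Step 2: integral_4^6 2.34 dx = 2.34*(6-4) = 2.34*2 = 4.68
Step 3: integral_6^7 3.08 dx = 3.08*(7-6) = 3.08*1 = 3.08
Step 4: integral_7^9 4.36 dx = 4.36*(9-7) = 4.36*2 = 8.72
Step 5: integral_9^13 2.34 dx = 2.34*(13-9) = 2.34*4 = 9.36
Total: 19.52 + 4.68 + 3.08 + 8.72 + 9.36 = 45.36


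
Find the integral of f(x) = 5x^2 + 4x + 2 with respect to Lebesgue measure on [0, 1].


The Lebesgue integral of a Riemann-integrable function agrees with the Riemann integral.
Antiderivative F(x) = (5/3)x^3 + (4/2)x^2 + 2x
F(1) = (5/3)*1^3 + (4/2)*1^2 + 2*1
     = (5/3)*1 + (4/2)*1 + 2*1
     = 1.666667 + 2 + 2
     = 5.666667
F(0) = 0.0
Integral = F(1) - F(0) = 5.666667 - 0.0 = 5.666667


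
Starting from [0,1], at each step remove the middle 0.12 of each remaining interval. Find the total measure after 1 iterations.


Step 1: At each step, fraction remaining = 1 - 0.12 = 0.88
Step 2: After 1 steps, measure = (0.88)^1
Step 3: Computing the power step by step:
  After step 1: 0.88
Result = 0.88


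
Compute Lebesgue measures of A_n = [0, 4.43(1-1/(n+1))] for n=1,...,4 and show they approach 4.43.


By continuity of measure from below: if A_n increases to A, then m(A_n) -> m(A).
Here A = [0, 4.43], so m(A) = 4.43
Step 1: a_1 = 4.43*(1 - 1/2) = 2.215, m(A_1) = 2.215
Step 2: a_2 = 4.43*(1 - 1/3) = 2.9533, m(A_2) = 2.9533
Step 3: a_3 = 4.43*(1 - 1/4) = 3.3225, m(A_3) = 3.3225
Step 4: a_4 = 4.43*(1 - 1/5) = 3.544, m(A_4) = 3.544
Limit: m(A_n) -> m([0,4.43]) = 4.43


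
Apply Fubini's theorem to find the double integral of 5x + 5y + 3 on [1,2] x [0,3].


By Fubini, integrate in x first, then y.
Step 1: Fix y, integrate over x in [1,2]:
  integral(5x + 5y + 3, x=1..2)
  = 5*(2^2 - 1^2)/2 + (5y + 3)*(2 - 1)
  = 7.5 + (5y + 3)*1
  = 7.5 + 5y + 3
  = 10.5 + 5y
Step 2: Integrate over y in [0,3]:
  integral(10.5 + 5y, y=0..3)
  = 10.5*3 + 5*(3^2 - 0^2)/2
  = 31.5 + 22.5
  = 54


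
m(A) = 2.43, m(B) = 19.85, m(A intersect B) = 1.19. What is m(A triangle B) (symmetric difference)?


m(A Delta B) = m(A) + m(B) - 2*m(A n B)
= 2.43 + 19.85 - 2*1.19
= 2.43 + 19.85 - 2.38
= 19.9


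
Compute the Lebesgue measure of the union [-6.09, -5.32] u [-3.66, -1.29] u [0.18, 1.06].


For pairwise disjoint intervals, m(union) = sum of lengths.
= (-5.32 - -6.09) + (-1.29 - -3.66) + (1.06 - 0.18)
= 0.77 + 2.37 + 0.88
= 4.02


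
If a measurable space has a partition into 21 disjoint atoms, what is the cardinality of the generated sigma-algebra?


Each element of the sigma-algebra is a union of some subset of the 21 atoms.
The number of such subsets is 2^21 = 2097152.


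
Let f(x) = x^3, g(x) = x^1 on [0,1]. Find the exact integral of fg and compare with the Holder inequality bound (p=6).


Step 1: Exact integral of f*g = integral(x^4, 0, 1) = 1/5
     = 0.2
Step 2: Holder bound with p=6, q=1.2:
  ||f||_p = (integral x^18 dx)^(1/6) = (1/19)^(1/6) = 0.612173
  ||g||_q = (integral x^1.2 dx)^(1/1.2) = (1/2.2)^(1/1.2) = 0.518379
Step 3: Holder bound = ||f||_p * ||g||_q = 0.612173 * 0.518379 = 0.317338
Verification: 0.2 <= 0.317338 (Holder holds)


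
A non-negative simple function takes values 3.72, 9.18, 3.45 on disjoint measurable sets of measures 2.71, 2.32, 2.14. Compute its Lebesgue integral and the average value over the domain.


Step 1: Integral = sum(value_i * measure_i)
= 3.72*2.71 + 9.18*2.32 + 3.45*2.14
= 10.0812 + 21.2976 + 7.383
= 38.7618
Step 2: Total measure of domain = 2.71 + 2.32 + 2.14 = 7.17
Step 3: Average value = 38.7618 / 7.17 = 5.406109


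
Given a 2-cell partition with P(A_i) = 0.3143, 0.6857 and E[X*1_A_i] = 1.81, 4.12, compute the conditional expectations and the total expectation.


For each cell A_i: E[X|A_i] = E[X*1_A_i] / P(A_i)
Step 1: E[X|A_1] = 1.81 / 0.3143 = 5.758829
Step 2: E[X|A_2] = 4.12 / 0.6857 = 6.008459
Verification: E[X] = sum E[X*1_A_i] = 1.81 + 4.12 = 5.93


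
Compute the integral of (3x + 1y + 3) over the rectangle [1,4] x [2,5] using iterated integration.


By Fubini, integrate in x first, then y.
Step 1: Fix y, integrate over x in [1,4]:
  integral(3x + 1y + 3, x=1..4)
  = 3*(4^2 - 1^2)/2 + (1y + 3)*(4 - 1)
  = 22.5 + (1y + 3)*3
  = 22.5 + 3y + 9
  = 31.5 + 3y
Step 2: Integrate over y in [2,5]:
  integral(31.5 + 3y, y=2..5)
  = 31.5*3 + 3*(5^2 - 2^2)/2
  = 94.5 + 31.5
  = 126


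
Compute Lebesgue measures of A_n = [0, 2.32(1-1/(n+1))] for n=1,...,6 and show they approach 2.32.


By continuity of measure from below: if A_n increases to A, then m(A_n) -> m(A).
Here A = [0, 2.32], so m(A) = 2.32
Step 1: a_1 = 2.32*(1 - 1/2) = 1.16, m(A_1) = 1.16
Step 2: a_2 = 2.32*(1 - 1/3) = 1.5467, m(A_2) = 1.5467
Step 3: a_3 = 2.32*(1 - 1/4) = 1.74, m(A_3) = 1.74
Step 4: a_4 = 2.32*(1 - 1/5) = 1.856, m(A_4) = 1.856
Step 5: a_5 = 2.32*(1 - 1/6) = 1.9333, m(A_5) = 1.9333
Step 6: a_6 = 2.32*(1 - 1/7) = 1.9886, m(A_6) = 1.9886
Limit: m(A_n) -> m([0,2.32]) = 2.32


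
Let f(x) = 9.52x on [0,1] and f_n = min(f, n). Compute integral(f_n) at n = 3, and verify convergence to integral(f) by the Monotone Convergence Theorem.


f(x) = 9.52x on [0,1]; f_n(x) = min(9.52x, n). At n = 3:
Step 1: f(x) reaches 3 at x = 3/9.52 = 0.315126
Step 2: integral(f_3) = integral(9.52x, 0, 0.315126) + integral(3, 0.315126, 1)
       = 9.52*0.315126^2/2 + 3*(1 - 0.315126)
       = 0.472689 + 2.054622
       = 2.527311
Step 3: As n -> infinity, f_n increases to f, so by MCT integral(f_n) -> integral(f) = 9.52/2 = 4.76.
Convergence: integral(f_3) = 2.527311 -> 4.76 as n -> infinity


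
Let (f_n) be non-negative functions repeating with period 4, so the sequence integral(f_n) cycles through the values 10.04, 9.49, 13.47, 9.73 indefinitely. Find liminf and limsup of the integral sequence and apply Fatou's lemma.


The sequence (integral(f_n)) is periodic with period 4, repeating the values 10.04, 9.49, 13.47, 9.73 indefinitely.
Step 1: For a periodic sequence, every tail (a_m, a_(m+1), ...) contains all 4 period values infinitely often.
Step 2: Hence inf of every tail = min of the period values = min(10.04, 9.49, 13.47, 9.73) = 9.49.
        liminf_n integral(f_n) = sup over m of (inf of tail from m) = 9.49.
Step 3: Similarly sup of every tail = max of the period values = 13.47.
        limsup_n integral(f_n) = 13.47.
Step 4: Fatou's lemma: integral(liminf_n f_n) <= liminf_n integral(f_n) = 9.49.
        So the integral of the pointwise liminf is at most 9.49.


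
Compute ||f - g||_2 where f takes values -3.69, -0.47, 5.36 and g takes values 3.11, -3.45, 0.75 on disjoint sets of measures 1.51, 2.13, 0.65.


Step 1: Compute differences f_i - g_i:
  -3.69 - 3.11 = -6.8
  -0.47 - -3.45 = 2.98
  5.36 - 0.75 = 4.61
Step 2: Compute |diff|^2 * measure for each set:
  |-6.8|^2 * 1.51 = 46.24 * 1.51 = 69.8224
  |2.98|^2 * 2.13 = 8.8804 * 2.13 = 18.915252
  |4.61|^2 * 0.65 = 21.2521 * 0.65 = 13.813865
Step 3: Sum = 102.551517
Step 4: ||f-g||_2 = (102.551517)^(1/2) = 10.126772


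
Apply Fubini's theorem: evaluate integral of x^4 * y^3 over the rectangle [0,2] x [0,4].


By Fubini's theorem, the double integral factors as a product of single integrals:
Step 1: integral_0^2 x^4 dx = [x^5/5] from 0 to 2
     = 2^5/5 = 6.4
Step 2: integral_0^4 y^3 dy = [y^4/4] from 0 to 4
     = 4^4/4 = 64
Step 3: Double integral = 6.4 * 64 = 409.6


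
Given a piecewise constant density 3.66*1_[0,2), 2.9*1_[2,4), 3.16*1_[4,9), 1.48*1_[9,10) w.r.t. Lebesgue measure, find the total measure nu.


Integrate each piece of the Radon-Nikodym derivative:
Step 1: integral_0^2 3.66 dx = 3.66*(2-0) = 3.66*2 = 7.32
Step 2: integral_2^4 2.9 dx = 2.9*(4-2) = 2.9*2 = 5.8
Step 3: integral_4^9 3.16 dx = 3.16*(9-4) = 3.16*5 = 15.8
Step 4: integral_9^10 1.48 dx = 1.48*(10-9) = 1.48*1 = 1.48
Total: 7.32 + 5.8 + 15.8 + 1.48 = 30.4


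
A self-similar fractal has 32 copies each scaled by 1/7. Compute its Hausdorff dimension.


For a self-similar set with N copies scaled by 1/r:
dim_H = log(N)/log(r) = log(32)/log(7)
= 3.465736/1.94591
= 1.781036


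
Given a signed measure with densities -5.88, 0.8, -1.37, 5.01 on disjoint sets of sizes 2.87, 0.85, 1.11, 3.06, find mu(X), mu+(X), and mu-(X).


Step 1: Compute signed measure on each set:
  Set 1: -5.88 * 2.87 = -16.8756
  Set 2: 0.8 * 0.85 = 0.68
  Set 3: -1.37 * 1.11 = -1.5207
  Set 4: 5.01 * 3.06 = 15.3306
Step 2: Total signed measure = (-16.8756) + (0.68) + (-1.5207) + (15.3306)
     = -2.3857
Step 3: Positive part mu+(X) = sum of positive contributions = 16.0106
Step 4: Negative part mu-(X) = |sum of negative contributions| = 18.3963


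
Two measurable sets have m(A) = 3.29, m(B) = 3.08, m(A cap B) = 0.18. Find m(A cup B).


By inclusion-exclusion: m(A u B) = m(A) + m(B) - m(A n B)
= 3.29 + 3.08 - 0.18
= 6.19


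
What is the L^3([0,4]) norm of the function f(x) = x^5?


Step 1: ||f||_3 = (integral_0^4 |x^5|^3 dx)^(1/3)
     = (integral_0^4 x^15 dx)^(1/3)
Step 2: integral_0^4 x^15 dx = [x^16/(16)] from 0 to 4 = 4^16/16
     = 4294967296/16 = 2.684355e+08
Step 3: ||f||_3 = (2.684355e+08)^(1/3) = 645.079578


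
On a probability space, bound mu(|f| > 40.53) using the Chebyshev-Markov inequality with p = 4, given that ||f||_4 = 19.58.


Chebyshev/Markov inequality: mu(|f| > eps) <= (||f||_p / eps)^p
Step 1: ||f||_4 / eps = 19.58 / 40.53 = 0.483099
Step 2: Raise to power p = 4:
  (0.483099)^4 = 0.054468
Step 3: Therefore mu(|f| > 40.53) <= 0.054468


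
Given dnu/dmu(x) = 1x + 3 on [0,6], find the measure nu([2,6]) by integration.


nu(A) = integral_A (dnu/dmu) dmu = integral_2^6 (1x + 3) dx
Step 1: Antiderivative F(x) = (1/2)x^2 + 3x
Step 2: F(6) = (1/2)*6^2 + 3*6 = 18 + 18 = 36
Step 3: F(2) = (1/2)*2^2 + 3*2 = 2 + 6 = 8
Step 4: nu([2,6]) = F(6) - F(2) = 36 - 8 = 28


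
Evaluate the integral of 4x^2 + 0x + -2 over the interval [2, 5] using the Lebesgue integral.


The Lebesgue integral of a Riemann-integrable function agrees with the Riemann integral.
Antiderivative F(x) = (4/3)x^3 + (0/2)x^2 + -2x
F(5) = (4/3)*5^3 + (0/2)*5^2 + -2*5
     = (4/3)*125 + (0/2)*25 + -2*5
     = 166.666667 + 0.0 + -10
     = 156.666667
F(2) = 6.666667
Integral = F(5) - F(2) = 156.666667 - 6.666667 = 150


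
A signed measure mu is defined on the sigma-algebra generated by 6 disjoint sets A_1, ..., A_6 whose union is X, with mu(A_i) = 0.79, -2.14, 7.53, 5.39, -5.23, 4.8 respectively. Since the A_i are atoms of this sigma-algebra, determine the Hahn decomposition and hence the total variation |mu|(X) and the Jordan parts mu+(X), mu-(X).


Step 1: Every measurable set is a union of atoms (the cells / points), so a Hahn decomposition is
  obtained by grouping atoms by sign: P = union of atoms with mu > 0, N = union of the remaining atoms.
  Atoms in P (indices): 1, 3, 4, 6;  atoms in N (indices): 2, 5
  Positive values: 0.79, 7.53, 5.39, 4.8
  Negative values: -2.14, -5.23
Step 2: mu+(X) = mu(P) = sum of positive atom values = 18.51
Step 3: mu-(X) = -mu(N) = sum of |negative atom values| = 7.37
Step 4: |mu|(X) = mu+(X) + mu-(X) = 18.51 + 7.37 = 25.88


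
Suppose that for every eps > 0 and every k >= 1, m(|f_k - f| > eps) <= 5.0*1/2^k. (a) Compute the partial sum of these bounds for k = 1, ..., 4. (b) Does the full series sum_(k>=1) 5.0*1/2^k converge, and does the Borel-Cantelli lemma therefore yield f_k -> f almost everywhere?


Step 1: List the terms 5.0*1/2^k for k = 1 to 4:
  k=1: 2.5
  k=2: 1.25
  k=3: 0.625
  k=4: 0.3125
Step 2: Partial sum = 2.5 + 1.25 + 0.625 + 0.3125
     = 4.6875
Step 3: The full series sum_(k>=1) 5.0*1/2^k converges (geometric series with ratio 1/2 < 1; a constant multiple of a convergent series converges).
Step 4: Fix eps > 0. Since sum_k m(|f_k - f| > eps) < infinity, the Borel-Cantelli lemma gives
        m(limsup_k {|f_k - f| > eps}) = 0, i.e. for a.e. x, |f_k(x) - f(x)| <= eps for all large k.
        Applying this with eps = 1/j for j = 1, 2, ... and intersecting the countably many full-measure sets,
        for a.e. x we get limsup_k |f_k(x) - f(x)| <= 1/j for every j, hence f_k -> f almost everywhere.
Conclusion: series converges; Borel-Cantelli yields f_k -> f a.e.


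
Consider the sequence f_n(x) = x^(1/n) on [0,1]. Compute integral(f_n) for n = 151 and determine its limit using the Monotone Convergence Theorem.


At n = 151: f_151(x) = x^(1/151).
Step 1: integral(x^(1/151), 0, 1) = [x^(1/151+1) / (1/151+1)] from 0 to 1
     = 1 / (1/151 + 1) = 1 / ((151+1)/151) = 151/(151+1)
     = 151/152 = 0.993421
Step 2: As n -> infinity, f_n(x) = x^(1/n) -> 1 for x in (0,1], and f_n is increasing in n.
By MCT, lim_n integral(f_n) = integral(lim_n f_n) = integral(1, 0, 1) = 1.
Step 3: Verify convergence: 151/152 = 0.993421 -> 1


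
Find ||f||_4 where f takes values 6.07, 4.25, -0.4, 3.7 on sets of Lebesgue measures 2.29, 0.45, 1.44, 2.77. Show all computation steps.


Step 1: Compute |f_i|^4 for each value:
  |6.07|^4 = 1357.546656
  |4.25|^4 = 326.253906
  |-0.4|^4 = 0.0256
  |3.7|^4 = 187.4161
Step 2: Multiply by measures and sum:
  1357.546656 * 2.29 = 3108.781842
  326.253906 * 0.45 = 146.814258
  0.0256 * 1.44 = 0.036864
  187.4161 * 2.77 = 519.142597
Sum = 3108.781842 + 146.814258 + 0.036864 + 519.142597 = 3774.775561
Step 3: Take the p-th root:
||f||_4 = (3774.775561)^(1/4) = 7.838316


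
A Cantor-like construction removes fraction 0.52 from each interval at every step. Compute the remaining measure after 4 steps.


Step 1: At each step, fraction remaining = 1 - 0.52 = 0.48
Step 2: After 4 steps, measure = (0.48)^4
Step 3: Computing the power step by step:
  After step 1: 0.48
  After step 2: 0.2304
  After step 3: 0.110592
  After step 4: 0.053084
Result = 0.053084


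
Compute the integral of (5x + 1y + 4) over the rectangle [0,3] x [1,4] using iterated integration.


By Fubini, integrate in x first, then y.
Step 1: Fix y, integrate over x in [0,3]:
  integral(5x + 1y + 4, x=0..3)
  = 5*(3^2 - 0^2)/2 + (1y + 4)*(3 - 0)
  = 22.5 + (1y + 4)*3
  = 22.5 + 3y + 12
  = 34.5 + 3y
Step 2: Integrate over y in [1,4]:
  integral(34.5 + 3y, y=1..4)
  = 34.5*3 + 3*(4^2 - 1^2)/2
  = 103.5 + 22.5
  = 126


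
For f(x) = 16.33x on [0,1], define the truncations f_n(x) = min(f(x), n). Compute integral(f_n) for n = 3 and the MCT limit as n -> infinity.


f(x) = 16.33x on [0,1]; f_n(x) = min(16.33x, n). At n = 3:
Step 1: f(x) reaches 3 at x = 3/16.33 = 0.183711
Step 2: integral(f_3) = integral(16.33x, 0, 0.183711) + integral(3, 0.183711, 1)
       = 16.33*0.183711^2/2 + 3*(1 - 0.183711)
       = 0.275566 + 2.448867
       = 2.724434
Step 3: As n -> infinity, f_n increases to f, so by MCT integral(f_n) -> integral(f) = 16.33/2 = 8.165.
Convergence: integral(f_3) = 2.724434 -> 8.165 as n -> infinity


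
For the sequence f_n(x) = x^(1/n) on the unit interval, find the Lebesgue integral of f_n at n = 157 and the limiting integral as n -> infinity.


At n = 157: f_157(x) = x^(1/157).
Step 1: integral(x^(1/157), 0, 1) = [x^(1/157+1) / (1/157+1)] from 0 to 1
     = 1 / (1/157 + 1) = 1 / ((157+1)/157) = 157/(157+1)
     = 157/158 = 0.993671
Step 2: As n -> infinity, f_n(x) = x^(1/n) -> 1 for x in (0,1], and f_n is increasing in n.
By MCT, lim_n integral(f_n) = integral(lim_n f_n) = integral(1, 0, 1) = 1.
Step 3: Verify convergence: 157/158 = 0.993671 -> 1


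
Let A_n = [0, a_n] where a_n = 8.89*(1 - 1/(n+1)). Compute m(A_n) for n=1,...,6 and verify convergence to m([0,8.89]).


By continuity of measure from below: if A_n increases to A, then m(A_n) -> m(A).
Here A = [0, 8.89], so m(A) = 8.89
Step 1: a_1 = 8.89*(1 - 1/2) = 4.445, m(A_1) = 4.445
Step 2: a_2 = 8.89*(1 - 1/3) = 5.9267, m(A_2) = 5.9267
Step 3: a_3 = 8.89*(1 - 1/4) = 6.6675, m(A_3) = 6.6675
Step 4: a_4 = 8.89*(1 - 1/5) = 7.112, m(A_4) = 7.112
Step 5: a_5 = 8.89*(1 - 1/6) = 7.4083, m(A_5) = 7.4083
Step 6: a_6 = 8.89*(1 - 1/7) = 7.62, m(A_6) = 7.62
Limit: m(A_n) -> m([0,8.89]) = 8.89


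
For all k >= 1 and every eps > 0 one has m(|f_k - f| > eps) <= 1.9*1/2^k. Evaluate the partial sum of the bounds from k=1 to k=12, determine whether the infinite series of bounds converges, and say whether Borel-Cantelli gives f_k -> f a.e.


Step 1: List the terms 1.9*1/2^k for k = 1 to 12:
  k=1: 0.95
  k=2: 0.475
  k=3: 0.2375
  k=4: 0.11875
  k=5: 0.059375
  k=6: 0.029687
  k=7: 0.014844
  k=8: 0.007422
  k=9: 0.003711
  k=10: 0.001855
  k=11: 9.277344e-04
  k=12: 4.638672e-04
Step 2: Partial sum = 0.95 + 0.475 + 0.2375 + 0.11875 + 0.059375 + 0.029687 + 0.014844 + 0.007422 + 0.003711 + 0.001855 + 9.277344e-04 + 4.638672e-04
     = 1.899536
Step 3: The full series sum_(k>=1) 1.9*1/2^k converges (geometric series with ratio 1/2 < 1; a constant multiple of a convergent series converges).
Step 4: Fix eps > 0. Since sum_k m(|f_k - f| > eps) < infinity, the Borel-Cantelli lemma gives
        m(limsup_k {|f_k - f| > eps}) = 0, i.e. for a.e. x, |f_k(x) - f(x)| <= eps for all large k.
        Applying this with eps = 1/j for j = 1, 2, ... and intersecting the countably many full-measure sets,
        for a.e. x we get limsup_k |f_k(x) - f(x)| <= 1/j for every j, hence f_k -> f almost everywhere.
Conclusion: series converges; Borel-Cantelli yields f_k -> f a.e.
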